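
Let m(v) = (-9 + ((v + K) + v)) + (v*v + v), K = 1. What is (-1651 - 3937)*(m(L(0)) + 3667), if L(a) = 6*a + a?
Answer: -20446492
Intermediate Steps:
L(a) = 7*a
m(v) = -8 + v² + 3*v (m(v) = (-9 + ((v + 1) + v)) + (v*v + v) = (-9 + ((1 + v) + v)) + (v² + v) = (-9 + (1 + 2*v)) + (v + v²) = (-8 + 2*v) + (v + v²) = -8 + v² + 3*v)
(-1651 - 3937)*(m(L(0)) + 3667) = (-1651 - 3937)*((-8 + (7*0)² + 3*(7*0)) + 3667) = -5588*((-8 + 0² + 3*0) + 3667) = -5588*((-8 + 0 + 0) + 3667) = -5588*(-8 + 3667) = -5588*3659 = -20446492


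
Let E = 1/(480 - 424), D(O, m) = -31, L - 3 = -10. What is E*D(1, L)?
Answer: -31/56 ≈ -0.55357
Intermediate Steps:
L = -7 (L = 3 - 10 = -7)
E = 1/56 ≈ 0.017857
E*D(1, L) = (1/56)*(-31) = -31/56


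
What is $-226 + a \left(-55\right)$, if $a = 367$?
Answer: $-20411$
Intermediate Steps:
$-226 + a \left(-55\right) = -226 + 367 \left(-55\right) = -226 - 20185 = -20411$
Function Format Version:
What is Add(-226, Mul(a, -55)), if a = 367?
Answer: -20411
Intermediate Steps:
Add(-226, Mul(a, -55)) = Add(-226, Mul(367, -55)) = Add(-226, -20185) = -20411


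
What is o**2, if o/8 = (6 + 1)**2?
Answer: 153664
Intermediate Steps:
o = 392 (o = 8*(6 + 1)**2 = 8*7**2 = 8*49 = 392)
o**2 = 392**2 = 153664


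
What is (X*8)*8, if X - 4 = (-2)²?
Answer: 512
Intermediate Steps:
X = 8 (X = 4 + (-2)² = 4 + 4 = 8)
(X*8)*8 = (8*8)*8 = 64*8 = 512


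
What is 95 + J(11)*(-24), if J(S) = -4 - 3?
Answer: 263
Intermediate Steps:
J(S) = -7
95 + J(11)*(-24) = 95 - 7*(-24) = 95 + 168 = 263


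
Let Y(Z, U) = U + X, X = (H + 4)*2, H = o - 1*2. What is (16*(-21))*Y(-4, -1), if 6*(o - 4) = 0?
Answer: -3696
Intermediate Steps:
o = 4 (o = 4 + (⅙)*0 = 4 + 0 = 4)
H = 2 (H = 4 - 1*2 = 4 - 2 = 2)
X = 12 (X = (2 + 4)*2 = 6*2 = 12)
Y(Z, U) = 12 + U (Y(Z, U) = U + 12 = 12 + U)
(16*(-21))*Y(-4, -1) = (16*(-21))*(12 - 1) = -336*11 = -3696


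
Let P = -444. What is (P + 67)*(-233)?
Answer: 87841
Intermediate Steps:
(P + 67)*(-233) = (-444 + 67)*(-233) = -377*(-233) = 87841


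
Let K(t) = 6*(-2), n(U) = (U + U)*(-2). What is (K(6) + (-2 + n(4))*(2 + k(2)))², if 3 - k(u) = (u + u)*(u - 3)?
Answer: 30276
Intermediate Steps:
n(U) = -4*U (n(U) = (2*U)*(-2) = -4*U)
K(t) = -12
k(u) = 3 - 2*u*(-3 + u) (k(u) = 3 - (u + u)*(u - 3) = 3 - 2*u*(-3 + u))
(K(6) + (-2 + n(4))*(2 + k(2)))² = (-12 + (-2 - 4*4)*(2 + (3 - 2*2² + 6*2)))² = (-12 + (-2 - 16)*(2 + (3 - 2*4 + 12)))² = (-12 - 18*(2 + (3 - 8 + 12)))² = (-12 - 18*(2 + 7))² = (-12 - 18*9)² = (-12 - 162)² = (-174)² = 30276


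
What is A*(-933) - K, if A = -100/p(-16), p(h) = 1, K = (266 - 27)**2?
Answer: 36179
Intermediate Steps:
K = 57121 (K = 239**2 = 57121)
A = -100 (A = -100/1 = -100*1 = -100)
A*(-933) - K = -100*(-933) - 1*57121 = 93300 - 57121 = 36179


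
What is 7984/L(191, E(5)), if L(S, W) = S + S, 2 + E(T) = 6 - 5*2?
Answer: 3992/191 ≈ 20.901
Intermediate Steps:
E(T) = -6 (E(T) = -2 + (6 - 5*2) = -2 + (6 - 10) = -2 - 4 = -6)
L(S, W) = 2*S
7984/L(191, E(5)) = 7984/((2*191)) = 7984/382 = 7984*(1/382) = 3992/191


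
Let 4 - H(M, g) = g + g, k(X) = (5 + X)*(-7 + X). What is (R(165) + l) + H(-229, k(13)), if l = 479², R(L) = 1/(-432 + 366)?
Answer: 15129113/66 ≈ 2.2923e+5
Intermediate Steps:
k(X) = (-7 + X)*(5 + X)
H(M, g) = 4 - 2*g (H(M, g) = 4 - (g + g) = 4 - 2*g)
R(L) = -1/66 (R(L) = 1/(-66) = -1/66)
l = 229441
(R(165) + l) + H(-229, k(13)) = (-1/66 + 229441) + (4 - 2*(-35 + 13² - 2*13)) = 15143105/66 + (4 - 2*(-35 + 169 - 26)) = 15143105/66 + (4 - 2*108) = 15143105/66 + (4 - 216) = 15143105/66 - 212 = 15129113/66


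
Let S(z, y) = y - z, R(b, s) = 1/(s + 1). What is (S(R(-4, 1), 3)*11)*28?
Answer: 770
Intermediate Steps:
R(b, s) = 1/(1 + s)
(S(R(-4, 1), 3)*11)*28 = ((3 - 1/(1 + 1))*11)*28 = ((3 - 1/2)*11)*28 = ((3 - 1*½)*11)*28 = ((3 - ½)*11)*28 = ((5/2)*11)*28 = (55/2)*28 = 770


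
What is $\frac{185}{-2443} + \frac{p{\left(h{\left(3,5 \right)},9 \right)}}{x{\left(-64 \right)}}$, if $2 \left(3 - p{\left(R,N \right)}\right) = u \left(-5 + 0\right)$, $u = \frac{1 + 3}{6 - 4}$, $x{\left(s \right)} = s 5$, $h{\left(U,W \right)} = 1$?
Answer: $- \frac{9843}{97720} \approx -0.10073$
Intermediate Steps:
$x{\left(s \right)} = 5 s$
$u = 2$ ($u = \frac{4}{2} = 4 \cdot \frac{1}{2} = 2$)
$p{\left(R,N \right)} = 8$ ($p{\left(R,N \right)} = 3 - \frac{2 \left(-5 + 0\right)}{2} = 3 - \frac{2 \left(-5\right)}{2} = 3 - -5 = 3 + 5 = 8$)
$\frac{185}{-2443} + \frac{p{\left(h{\left(3,5 \right)},9 \right)}}{x{\left(-64 \right)}} = \frac{185}{-2443} + \frac{8}{5 \left(-64\right)} = 185 \left(- \frac{1}{2443}\right) + \frac{8}{-320} = - \frac{185}{2443} + 8 \left(- \frac{1}{320}\right) = - \frac{185}{2443} - \frac{1}{40} = - \frac{9843}{97720}$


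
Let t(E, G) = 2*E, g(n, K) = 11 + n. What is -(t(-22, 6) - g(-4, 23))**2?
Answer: -2601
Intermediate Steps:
-(t(-22, 6) - g(-4, 23))**2 = -(2*(-22) - (11 - 4))**2 = -(-44 - 1*7)**2 = -(-44 - 7)**2 = -1*(-51)**2 = -1*2601 = -2601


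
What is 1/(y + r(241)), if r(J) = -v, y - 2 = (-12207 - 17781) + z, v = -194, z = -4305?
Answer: -1/34097 ≈ -2.9328e-5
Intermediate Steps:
y = -34291 (y = 2 + ((-12207 - 17781) - 4305) = 2 + (-29988 - 4305) = 2 - 34293 = -34291)
r(J) = 194 (r(J) = -1*(-194) = 194)
1/(y + r(241)) = 1/(-34291 + 194) = 1/(-34097) = -1/34097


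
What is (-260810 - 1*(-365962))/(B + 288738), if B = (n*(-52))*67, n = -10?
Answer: 1696/5219 ≈ 0.32497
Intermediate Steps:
B = 34840 (B = -10*(-52)*67 = 520*67 = 34840)
(-260810 - 1*(-365962))/(B + 288738) = (-260810 - 1*(-365962))/(34840 + 288738) = (-260810 + 365962)/323578 = 105152*(1/323578) = 1696/5219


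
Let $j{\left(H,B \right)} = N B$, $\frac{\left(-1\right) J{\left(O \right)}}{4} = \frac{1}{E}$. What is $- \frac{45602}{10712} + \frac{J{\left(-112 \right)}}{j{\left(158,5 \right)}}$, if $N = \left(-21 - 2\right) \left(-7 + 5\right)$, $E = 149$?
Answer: $- \frac{390705847}{91775060} \approx -4.2572$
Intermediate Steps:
$N = 46$ ($N = \left(-23\right) \left(-2\right) = 46$)
$J{\left(O \right)} = - \frac{4}{149}$
$j{\left(H,B \right)} = 46 B$
$- \frac{45602}{10712} + \frac{J{\left(-112 \right)}}{j{\left(158,5 \right)}} = - \frac{45602}{10712} - \frac{4}{149 \cdot 46 \cdot 5} = \left(-45602\right) \frac{1}{10712} - \frac{4}{149 \cdot 230} = - \frac{22801}{5356} - \frac{2}{17135} = - \frac{390705847}{91775060}$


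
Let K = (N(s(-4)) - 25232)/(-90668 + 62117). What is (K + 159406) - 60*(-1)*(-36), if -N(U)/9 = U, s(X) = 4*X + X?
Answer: 4489555598/28551 ≈ 1.5725e+5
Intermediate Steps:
s(X) = 5*X
N(U) = -9*U
K = 25052/28551 (K = (-45*(-4) - 25232)/(-90668 + 62117) = (-9*(-20) - 25232)/(-28551) = (180 - 25232)*(-1/28551) = -25052*(-1/28551) = 25052/28551 ≈ 0.87745)
(K + 159406) - 60*(-1)*(-36) = (25052/28551 + 159406) - 60*(-1)*(-36) = 4551225758/28551 + 60*(-36) = 4551225758/28551 - 2160 = 4489555598/28551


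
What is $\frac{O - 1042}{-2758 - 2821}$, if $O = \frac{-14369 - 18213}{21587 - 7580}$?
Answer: $\frac{14627876}{78145053} \approx 0.18719$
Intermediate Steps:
$O = - \frac{32582}{14007} \approx -2.3261$
$\frac{O - 1042}{-2758 - 2821} = \frac{- \frac{32582}{14007} - 1042}{-2758 - 2821} = - \frac{14627876}{14007 \left(-5579\right)} = \left(- \frac{14627876}{14007}\right) \left(- \frac{1}{5579}\right) = \frac{14627876}{78145053}$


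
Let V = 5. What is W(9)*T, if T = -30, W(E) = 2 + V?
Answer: -210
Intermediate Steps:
W(E) = 7 (W(E) = 2 + 5 = 7)
W(9)*T = 7*(-30) = -210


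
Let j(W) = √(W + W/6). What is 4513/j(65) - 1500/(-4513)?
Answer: 1500/4513 + 4513*√2730/455 ≈ 518.58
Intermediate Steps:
j(W) = √42*√W/6 (j(W) = √(W + W*(⅙)) = √(W + W/6) = √(7*W/6) = √42*√W/6)
4513/j(65) - 1500/(-4513) = 4513/((√42*√65/6)) - 1500/(-4513) = 4513/((√2730/6)) - 1500*(-1/4513) = 4513*(√2730/455) + 1500/4513 = 4513*√2730/455 + 1500/4513 = 1500/4513 + 4513*√2730/455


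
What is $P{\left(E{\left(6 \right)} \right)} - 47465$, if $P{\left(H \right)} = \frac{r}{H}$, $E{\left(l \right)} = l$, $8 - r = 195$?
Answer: $- \frac{284977}{6} \approx -47496.0$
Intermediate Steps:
$r = -187$ ($r = 8 - 195 = -187$)
$P{\left(H \right)} = - \frac{187}{H}$
$P{\left(E{\left(6 \right)} \right)} - 47465 = - \frac{187}{6} - 47465 = - \frac{284977}{6}$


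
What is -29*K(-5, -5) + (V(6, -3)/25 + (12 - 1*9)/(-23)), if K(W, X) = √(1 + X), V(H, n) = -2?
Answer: -121/575 - 58*I ≈ -0.21043 - 58.0*I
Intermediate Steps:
-29*K(-5, -5) + (V(6, -3)/25 + (12 - 1*9)/(-23)) = -29*√(1 - 5) + (-2/25 + (12 - 1*9)/(-23)) = -58*I + (-2*1/25 + (12 - 9)*(-1/23)) = -58*I + (-2/25 + 3*(-1/23)) = -58*I + (-2/25 - 3/23) = -58*I - 121/575 = -121/575 - 58*I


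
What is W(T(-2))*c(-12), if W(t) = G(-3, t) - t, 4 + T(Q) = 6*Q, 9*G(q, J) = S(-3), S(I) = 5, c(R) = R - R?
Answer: 0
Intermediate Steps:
c(R) = 0
G(q, J) = 5/9 (G(q, J) = (⅑)*5 = 5/9)
T(Q) = -4 + 6*Q
W(t) = 5/9 - t
W(T(-2))*c(-12) = (5/9 - (-4 + 6*(-2)))*0 = (5/9 - (-4 - 12))*0 = (5/9 - 1*(-16))*0 = (5/9 + 16)*0 = (149/9)*0 = 0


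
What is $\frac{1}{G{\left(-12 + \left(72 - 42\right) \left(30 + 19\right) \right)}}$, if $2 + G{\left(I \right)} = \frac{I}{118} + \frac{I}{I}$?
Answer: $\frac{59}{670} \approx 0.08806$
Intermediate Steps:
$G{\left(I \right)} = -1 + \frac{I}{118}$ ($G{\left(I \right)} = -2 + \left(\frac{I}{118} + \frac{I}{I}\right) = -2 + \left(I \frac{1}{118} + 1\right) = -2 + \left(\frac{I}{118} + 1\right) = -2 + \left(1 + \frac{I}{118}\right) = -1 + \frac{I}{118}$)
$\frac{1}{G{\left(-12 + \left(72 - 42\right) \left(30 + 19\right) \right)}} = \frac{1}{-1 + \frac{-12 + \left(72 - 42\right) \left(30 + 19\right)}{118}} = \frac{1}{-1 + \frac{-12 + 30 \cdot 49}{118}} = \frac{1}{-1 + \frac{-12 + 1470}{118}} = \frac{1}{-1 + \frac{1}{118} \cdot 1458} = \frac{1}{-1 + \frac{729}{59}} = \frac{1}{\frac{670}{59}} = \frac{59}{670}$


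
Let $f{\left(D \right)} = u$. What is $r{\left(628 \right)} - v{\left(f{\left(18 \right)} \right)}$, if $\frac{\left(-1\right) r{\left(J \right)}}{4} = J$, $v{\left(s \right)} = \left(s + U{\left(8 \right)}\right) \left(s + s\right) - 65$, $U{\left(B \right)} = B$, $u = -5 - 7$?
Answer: $-2543$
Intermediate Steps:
$u = -12$
$f{\left(D \right)} = -12$
$v{\left(s \right)} = -65 + 2 s \left(8 + s\right)$ ($v{\left(s \right)} = \left(s + 8\right) \left(s + s\right) - 65 = \left(8 + s\right) 2 s - 65 = 2 s \left(8 + s\right) - 65 = -65 + 2 s \left(8 + s\right)$)
$r{\left(J \right)} = - 4 J$
$r{\left(628 \right)} - v{\left(f{\left(18 \right)} \right)} = \left(-4\right) 628 - \left(-65 + 2 \left(-12\right)^{2} + 16 \left(-12\right)\right) = -2512 - \left(-65 + 2 \cdot 144 - 192\right) = -2512 - \left(-65 + 288 - 192\right) = -2512 - 31 = -2543$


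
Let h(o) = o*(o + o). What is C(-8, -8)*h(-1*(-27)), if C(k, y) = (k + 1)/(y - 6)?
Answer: 729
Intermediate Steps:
C(k, y) = (1 + k)/(-6 + y)
h(o) = 2*o² (h(o) = o*(2*o) = 2*o²)
C(-8, -8)*h(-1*(-27)) = ((1 - 8)/(-6 - 8))*(2*(-1*(-27))²) = (-7/(-14))*(2*27²) = (-1/14*(-7))*(2*729) = (½)*1458 = 729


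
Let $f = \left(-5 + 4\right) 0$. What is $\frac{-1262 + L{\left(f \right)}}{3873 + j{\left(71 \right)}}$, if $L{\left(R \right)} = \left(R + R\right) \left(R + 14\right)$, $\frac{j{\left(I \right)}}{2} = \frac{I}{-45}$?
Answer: $- \frac{56790}{174143} \approx -0.32611$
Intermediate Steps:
$j{\left(I \right)} = - \frac{2 I}{45}$ ($j{\left(I \right)} = 2 \frac{I}{-45} = 2 I \left(- \frac{1}{45}\right) = 2 \left(- \frac{I}{45}\right) = - \frac{2 I}{45}$)
$f = 0$ ($f = \left(-1\right) 0 = 0$)
$L{\left(R \right)} = 2 R \left(14 + R\right)$
$\frac{-1262 + L{\left(f \right)}}{3873 + j{\left(71 \right)}} = \frac{-1262 + 2 \cdot 0 \left(14 + 0\right)}{3873 - \frac{142}{45}} = \frac{-1262 + 2 \cdot 0 \cdot 14}{3873 - \frac{142}{45}} = \frac{-1262 + 0}{\frac{174143}{45}} = \left(-1262\right) \frac{45}{174143} = - \frac{56790}{174143}$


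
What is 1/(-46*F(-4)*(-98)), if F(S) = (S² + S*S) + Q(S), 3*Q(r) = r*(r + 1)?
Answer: 1/162288 ≈ 6.1619e-6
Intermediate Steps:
Q(r) = r*(1 + r)/3 (Q(r) = (r*(r + 1))/3 = (r*(1 + r))/3 = r*(1 + r)/3)
F(S) = 2*S² + S*(1 + S)/3 (F(S) = (S² + S*S) + S*(1 + S)/3 = (S² + S²) + S*(1 + S)/3 = 2*S² + S*(1 + S)/3)
1/(-46*F(-4)*(-98)) = 1/(-46*(-4)*(1 + 7*(-4))/3*(-98)) = 1/(-46*(-4)*(1 - 28)/3*(-98)) = 1/(-46*(-4)*(-27)/3*(-98)) = 1/(-46*36*(-98)) = 1/(-1656*(-98)) = 1/162288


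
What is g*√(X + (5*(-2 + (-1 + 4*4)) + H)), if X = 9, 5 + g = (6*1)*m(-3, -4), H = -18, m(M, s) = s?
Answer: -58*√14 ≈ -217.02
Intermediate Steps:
g = -29 (g = -5 + (6*1)*(-4) = -5 + 6*(-4) = -5 - 24 = -29)
g*√(X + (5*(-2 + (-1 + 4*4)) + H)) = -29*√(9 + (5*(-2 + (-1 + 4*4)) - 18)) = -29*√(9 + (5*(-2 + (-1 + 16)) - 18)) = -29*√(9 + (5*(-2 + 15) - 18)) = -29*√(9 + (5*13 - 18)) = -29*√(9 + (65 - 18)) = -29*√(9 + 47) = -58*√14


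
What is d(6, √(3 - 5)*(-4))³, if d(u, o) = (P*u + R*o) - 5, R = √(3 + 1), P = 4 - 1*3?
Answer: -383 + 1000*I*√2 ≈ -383.0 + 1414.2*I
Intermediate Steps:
P = 1 (P = 4 - 3 = 1)
R = 2 (R = √4 = 2)
d(u, o) = -5 + u + 2*o (d(u, o) = (1*u + 2*o) - 5 = (u + 2*o) - 5 = -5 + u + 2*o)
d(6, √(3 - 5)*(-4))³ = (-5 + 6 + 2*(√(3 - 5)*(-4)))³ = (-5 + 6 + 2*(√(-2)*(-4)))³ = (-5 + 6 + 2*((I*√2)*(-4)))³ = (-5 + 6 + 2*(-4*I*√2))³ = (-5 + 6 - 8*I*√2)³ = (1 - 8*I*√2)³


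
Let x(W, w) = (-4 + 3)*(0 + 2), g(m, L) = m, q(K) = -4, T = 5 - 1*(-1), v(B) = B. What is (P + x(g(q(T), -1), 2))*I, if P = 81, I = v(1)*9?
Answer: 711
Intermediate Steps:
I = 9 (I = 1*9 = 9)
T = 6 (T = 5 + 1 = 6)
x(W, w) = -2 (x(W, w) = -1*2 = -2)
(P + x(g(q(T), -1), 2))*I = (81 - 2)*9 = 79*9 = 711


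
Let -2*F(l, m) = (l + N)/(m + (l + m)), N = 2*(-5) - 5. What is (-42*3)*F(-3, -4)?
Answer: 1134/11 ≈ 103.09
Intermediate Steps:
N = -15 (N = -10 - 5 = -15)
F(l, m) = -(-15 + l)/(2*(l + 2*m)) (F(l, m) = -(l - 15)/(2*(m + (l + m))) = -(-15 + l)/(2*(l + 2*m)))
(-42*3)*F(-3, -4) = (-42*3)*((15 - 1*(-3))/(2*(-3 + 2*(-4)))) = -63*(15 + 3)/(-3 - 8) = -63*18/(-11) = -63*(-1)*18/11 = -126*(-9/11) = 1134/11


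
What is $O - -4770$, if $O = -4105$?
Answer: $665$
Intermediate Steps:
$O - -4770 = -4105 - -4770 = -4105 + 4770 = 665$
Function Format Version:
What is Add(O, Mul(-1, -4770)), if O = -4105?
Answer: 665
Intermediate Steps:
Add(O, Mul(-1, -4770)) = Add(-4105, Mul(-1, -4770)) = Add(-4105, 4770) = 665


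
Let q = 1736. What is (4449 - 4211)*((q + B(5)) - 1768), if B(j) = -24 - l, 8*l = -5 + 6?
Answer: -53431/4 ≈ -13358.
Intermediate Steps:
l = ⅛ (l = (-5 + 6)/8 = (⅛)*1 = ⅛ ≈ 0.12500)
B(j) = -193/8 (B(j) = -24 - 1*⅛ = -24 - ⅛ = -193/8)
(4449 - 4211)*((q + B(5)) - 1768) = (4449 - 4211)*((1736 - 193/8) - 1768) = 238*(13695/8 - 1768) = 238*(-449/8) = -53431/4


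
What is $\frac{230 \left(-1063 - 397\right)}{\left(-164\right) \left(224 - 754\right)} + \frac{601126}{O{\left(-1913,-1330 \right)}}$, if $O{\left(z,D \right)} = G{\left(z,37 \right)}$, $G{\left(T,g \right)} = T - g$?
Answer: $- \frac{661308524}{2118675} \approx -312.13$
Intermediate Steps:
$O{\left(z,D \right)} = -37 + z$ ($O{\left(z,D \right)} = z - 37 = -37 + z$)
$\frac{230 \left(-1063 - 397\right)}{\left(-164\right) \left(224 - 754\right)} + \frac{601126}{O{\left(-1913,-1330 \right)}} = \frac{230 \left(-1063 - 397\right)}{\left(-164\right) \left(224 - 754\right)} + \frac{601126}{-37 - 1913} = \frac{230 \left(-1460\right)}{\left(-164\right) \left(-530\right)} + \frac{601126}{-1950} = - \frac{335800}{86920} + 601126 \left(- \frac{1}{1950}\right) = \left(-335800\right) \frac{1}{86920} - \frac{300563}{975} = - \frac{8395}{2173} - \frac{300563}{975} = - \frac{661308524}{2118675}$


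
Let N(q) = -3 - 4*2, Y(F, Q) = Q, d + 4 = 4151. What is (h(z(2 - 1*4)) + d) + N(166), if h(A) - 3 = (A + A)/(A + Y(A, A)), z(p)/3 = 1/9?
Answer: 4140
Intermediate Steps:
z(p) = 1/3 (z(p) = 3/9 = 3*(1/9) = 1/3)
d = 4147 (d = -4 + 4151 = 4147)
N(q) = -11 (N(q) = -3 - 8 = -11)
h(A) = 4 (h(A) = 3 + (A + A)/(A + A) = 3 + (2*A)/((2*A)) = 3 + (2*A)*(1/(2*A)) = 3 + 1 = 4)
(h(z(2 - 1*4)) + d) + N(166) = (4 + 4147) - 11 = 4151 - 11 = 4140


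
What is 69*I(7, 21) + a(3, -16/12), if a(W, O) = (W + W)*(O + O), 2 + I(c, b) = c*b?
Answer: 9989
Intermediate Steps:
I(c, b) = -2 + b*c (I(c, b) = -2 + c*b = -2 + b*c)
a(W, O) = 4*O*W (a(W, O) = (2*W)*(2*O) = 4*O*W)
69*I(7, 21) + a(3, -16/12) = 69*(-2 + 21*7) + 4*(-16/12)*3 = 69*(-2 + 147) + 4*(-16*1/12)*3 = 69*145 + 4*(-4/3)*3 = 10005 - 16 = 9989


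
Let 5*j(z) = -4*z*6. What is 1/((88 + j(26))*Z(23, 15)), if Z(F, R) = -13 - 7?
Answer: 1/736 ≈ 0.0013587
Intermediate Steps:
Z(F, R) = -20
j(z) = -24*z/5 (j(z) = (-4*z*6)/5 = (-24*z)/5 = -24*z/5)
1/((88 + j(26))*Z(23, 15)) = 1/((88 - 24/5*26)*(-20)) = -1/20/(88 - 624/5) = -1/20/(-184/5) = -5/184*(-1/20) = 1/736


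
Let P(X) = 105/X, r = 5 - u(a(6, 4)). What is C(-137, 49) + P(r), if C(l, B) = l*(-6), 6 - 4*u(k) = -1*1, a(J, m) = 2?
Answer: 11106/13 ≈ 854.31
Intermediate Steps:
u(k) = 7/4 (u(k) = 3/2 - (-1)/4 = 3/2 - 1/4*(-1) = 3/2 + 1/4 = 7/4)
C(l, B) = -6*l
r = 13/4 (r = 5 - 1*7/4 = 5 - 7/4 = 13/4 ≈ 3.2500)
C(-137, 49) + P(r) = -6*(-137) + 105/(13/4) = 822 + 105*(4/13) = 822 + 420/13 = 11106/13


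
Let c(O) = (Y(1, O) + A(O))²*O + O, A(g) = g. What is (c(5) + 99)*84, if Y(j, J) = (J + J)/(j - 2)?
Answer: 19236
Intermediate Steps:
Y(j, J) = 2*J/(-2 + j) (Y(j, J) = (2*J)/(-2 + j) = 2*J/(-2 + j))
c(O) = O + O³ (c(O) = (2*O/(-2 + 1) + O)²*O + O = (2*O/(-1) + O)²*O + O = (2*O*(-1) + O)²*O + O = (-2*O + O)²*O + O = (-O)²*O + O = O²*O + O = O³ + O = O + O³)
(c(5) + 99)*84 = ((5 + 5³) + 99)*84 = ((5 + 125) + 99)*84 = (130 + 99)*84 = 229*84 = 19236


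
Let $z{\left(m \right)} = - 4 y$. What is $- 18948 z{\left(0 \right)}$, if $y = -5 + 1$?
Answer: $-303168$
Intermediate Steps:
$y = -4$
$z{\left(m \right)} = 16$ ($z{\left(m \right)} = \left(-4\right) \left(-4\right) = 16$)
$- 18948 z{\left(0 \right)} = \left(-18948\right) 16 = -303168$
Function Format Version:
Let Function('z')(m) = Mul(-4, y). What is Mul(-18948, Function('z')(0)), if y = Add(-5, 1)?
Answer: -303168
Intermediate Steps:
y = -4
Function('z')(m) = 16 (Function('z')(m) = Mul(-4, -4) = 16)
Mul(-18948, Function('z')(0)) = Mul(-18948, 16) = -303168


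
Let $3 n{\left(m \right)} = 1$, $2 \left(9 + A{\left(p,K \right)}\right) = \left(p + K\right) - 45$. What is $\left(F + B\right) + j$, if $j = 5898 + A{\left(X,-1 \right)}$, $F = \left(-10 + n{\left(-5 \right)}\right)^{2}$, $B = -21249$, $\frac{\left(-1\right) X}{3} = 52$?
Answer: $- \frac{138308}{9} \approx -15368.0$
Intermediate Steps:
$X = -156$ ($X = \left(-3\right) 52 = -156$)
$A{\left(p,K \right)} = - \frac{63}{2} + \frac{K}{2} + \frac{p}{2}$ ($A{\left(p,K \right)} = -9 + \frac{\left(p + K\right) - 45}{2} = -9 + \frac{\left(K + p\right) - 45}{2} = -9 + \frac{-45 + K + p}{2} = -9 + \left(- \frac{45}{2} + \frac{K}{2} + \frac{p}{2}\right) = - \frac{63}{2} + \frac{K}{2} + \frac{p}{2}$)
$n{\left(m \right)} = \frac{1}{3}$ ($n{\left(m \right)} = \frac{1}{3} \cdot 1 = \frac{1}{3}$)
$F = \frac{841}{9}$ ($F = \left(-10 + \frac{1}{3}\right)^{2} = \left(- \frac{29}{3}\right)^{2} = \frac{841}{9} \approx 93.444$)
$j = 5788$ ($j = 5898 + \left(- \frac{63}{2} + \frac{1}{2} \left(-1\right) + \frac{1}{2} \left(-156\right)\right) = 5898 - 110 = 5788$)
$\left(F + B\right) + j = \left(\frac{841}{9} - 21249\right) + 5788 = - \frac{190400}{9} + 5788 = - \frac{138308}{9}$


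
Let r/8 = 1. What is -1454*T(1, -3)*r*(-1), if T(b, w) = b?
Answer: 11632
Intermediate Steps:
r = 8 (r = 8*1 = 8)
-1454*T(1, -3)*r*(-1) = -1454*1*8*(-1) = -11632*(-1) = -1454*(-8) = 11632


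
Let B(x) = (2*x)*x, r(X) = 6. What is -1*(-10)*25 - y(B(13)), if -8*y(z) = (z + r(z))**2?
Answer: 15042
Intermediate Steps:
B(x) = 2*x**2
y(z) = -(6 + z)**2/8 (y(z) = -(z + 6)**2/8 = -(6 + z)**2/8)
-1*(-10)*25 - y(B(13)) = -1*(-10)*25 - (-1)*(6 + 2*13**2)**2/8 = 10*25 - (-1)*(6 + 2*169)**2/8 = 250 - (-1)*(6 + 338)**2/8 = 250 - (-1)*344**2/8 = 250 - (-1)*118336/8 = 250 - 1*(-14792) = 250 + 14792 = 15042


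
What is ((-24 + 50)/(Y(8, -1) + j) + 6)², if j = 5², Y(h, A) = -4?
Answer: 23104/441 ≈ 52.390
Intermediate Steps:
j = 25
((-24 + 50)/(Y(8, -1) + j) + 6)² = ((-24 + 50)/(-4 + 25) + 6)² = (26/21 + 6)² = (152/21)² = 23104/441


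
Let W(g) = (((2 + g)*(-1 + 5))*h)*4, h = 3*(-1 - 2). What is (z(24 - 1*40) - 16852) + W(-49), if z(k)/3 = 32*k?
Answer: -11620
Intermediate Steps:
h = -9 (h = 3*(-3) = -9)
z(k) = 96*k (z(k) = 3*(32*k) = 96*k)
W(g) = -288 - 144*g (W(g) = (((2 + g)*(-1 + 5))*(-9))*4 = (((2 + g)*4)*(-9))*4 = ((8 + 4*g)*(-9))*4 = (-72 - 36*g)*4 = -288 - 144*g)
(z(24 - 1*40) - 16852) + W(-49) = (96*(24 - 1*40) - 16852) + (-288 - 144*(-49)) = (96*(24 - 40) - 16852) + (-288 + 7056) = (96*(-16) - 16852) + 6768 = (-1536 - 16852) + 6768 = -18388 + 6768 = -11620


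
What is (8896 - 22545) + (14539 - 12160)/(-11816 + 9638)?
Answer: -9909967/726 ≈ -13650.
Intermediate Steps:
(8896 - 22545) + (14539 - 12160)/(-11816 + 9638) = -13649 + 2379/(-2178) = -13649 + 2379*(-1/2178) = -13649 - 793/726 = -9909967/726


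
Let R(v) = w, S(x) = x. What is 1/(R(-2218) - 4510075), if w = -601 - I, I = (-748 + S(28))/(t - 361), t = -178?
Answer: -539/2431255084 ≈ -2.2170e-7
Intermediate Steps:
I = 720/539 (I = (-748 + 28)/(-178 - 361) = -720/(-539) = -720*(-1/539) = 720/539 ≈ 1.3358)
w = -324659/539 (w = -601 - 1*720/539 = -601 - 720/539 = -324659/539 ≈ -602.34)
R(v) = -324659/539
1/(R(-2218) - 4510075) = 1/(-324659/539 - 4510075) = 1/(-2431255084/539) = -539/2431255084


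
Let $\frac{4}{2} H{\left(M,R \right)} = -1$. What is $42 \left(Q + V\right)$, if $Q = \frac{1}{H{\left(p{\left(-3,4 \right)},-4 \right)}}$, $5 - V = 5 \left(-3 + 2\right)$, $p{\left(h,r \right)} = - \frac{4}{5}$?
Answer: $336$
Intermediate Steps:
$p{\left(h,r \right)} = - \frac{4}{5}$ ($p{\left(h,r \right)} = \left(-4\right) \frac{1}{5} = - \frac{4}{5}$)
$H{\left(M,R \right)} = - \frac{1}{2}$ ($H{\left(M,R \right)} = \frac{1}{2} \left(-1\right) = - \frac{1}{2}$)
$V = 10$ ($V = 5 - 5 \left(-3 + 2\right) = 5 - 5 \left(-1\right) = 5 - -5 = 5 + 5 = 10$)
$Q = -2$ ($Q = \frac{1}{- \frac{1}{2}} = -2$)
$42 \left(Q + V\right) = 42 \left(-2 + 10\right) = 42 \cdot 8 = 336$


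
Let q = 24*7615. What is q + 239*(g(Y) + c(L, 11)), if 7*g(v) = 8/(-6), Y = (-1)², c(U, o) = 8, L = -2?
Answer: 3877156/21 ≈ 1.8463e+5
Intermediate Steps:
Y = 1
g(v) = -4/21 (g(v) = (8/(-6))/7 = (8*(-⅙))/7 = (⅐)*(-4/3) = -4/21)
q = 182760
q + 239*(g(Y) + c(L, 11)) = 182760 + 239*(-4/21 + 8) = 182760 + 239*(164/21) = 182760 + 39196/21 = 3877156/21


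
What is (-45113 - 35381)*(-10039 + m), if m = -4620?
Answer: 1179961546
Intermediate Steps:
(-45113 - 35381)*(-10039 + m) = (-45113 - 35381)*(-10039 - 4620) = -80494*(-14659) = 1179961546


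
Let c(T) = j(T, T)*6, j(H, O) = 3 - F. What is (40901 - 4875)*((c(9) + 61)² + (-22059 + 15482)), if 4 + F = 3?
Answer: 23344848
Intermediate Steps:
F = -1 (F = -4 + 3 = -1)
j(H, O) = 4 (j(H, O) = 3 - 1*(-1) = 3 + 1 = 4)
c(T) = 24 (c(T) = 4*6 = 24)
(40901 - 4875)*((c(9) + 61)² + (-22059 + 15482)) = (40901 - 4875)*((24 + 61)² + (-22059 + 15482)) = 36026*(85² - 6577) = 36026*(7225 - 6577) = 36026*648 = 23344848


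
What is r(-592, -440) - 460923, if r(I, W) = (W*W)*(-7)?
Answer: -1816123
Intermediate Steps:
r(I, W) = -7*W² (r(I, W) = W²*(-7) = -7*W²)
r(-592, -440) - 460923 = -7*(-440)² - 460923 = -7*193600 - 460923 = -1355200 - 460923 = -1816123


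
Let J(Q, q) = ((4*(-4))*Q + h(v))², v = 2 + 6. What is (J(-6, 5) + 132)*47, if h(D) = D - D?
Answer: 439356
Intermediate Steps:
v = 8
h(D) = 0
J(Q, q) = 256*Q² (J(Q, q) = ((4*(-4))*Q + 0)² = (-16*Q + 0)² = (-16*Q)² = 256*Q²)
(J(-6, 5) + 132)*47 = (256*(-6)² + 132)*47 = (256*36 + 132)*47 = (9216 + 132)*47 = 9348*47 = 439356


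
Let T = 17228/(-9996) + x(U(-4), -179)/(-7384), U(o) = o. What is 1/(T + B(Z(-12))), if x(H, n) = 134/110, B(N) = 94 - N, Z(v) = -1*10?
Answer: 1014893880/103799637247 ≈ 0.0097774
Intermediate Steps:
Z(v) = -10
x(H, n) = 67/55 (x(H, n) = 134*(1/110) = 67/55)
T = -1749326273/1014893880 (T = 17228/(-9996) + (67/55)/(-7384) = 17228*(-1/9996) + (67/55)*(-1/7384) = -4307/2499 - 67/406120 = -1749326273/1014893880 ≈ -1.7237)
1/(T + B(Z(-12))) = 1/(-1749326273/1014893880 + (94 - 1*(-10))) = 1/(-1749326273/1014893880 + (94 + 10)) = 1/(-1749326273/1014893880 + 104) = 1/(103799637247/1014893880) = 1014893880/103799637247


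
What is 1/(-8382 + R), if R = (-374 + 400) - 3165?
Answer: -1/11521 ≈ -8.6798e-5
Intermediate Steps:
R = -3139 (R = 26 - 3165 = -3139)
1/(-8382 + R) = 1/(-8382 - 3139) = 1/(-11521) = -1/11521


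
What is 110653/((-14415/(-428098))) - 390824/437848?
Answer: 2592624717223619/788947365 ≈ 3.2862e+6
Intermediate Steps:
110653/((-14415/(-428098))) - 390824/437848 = 110653/((-14415*(-1/428098))) - 390824*1/437848 = 110653/(14415/428098) - 48853/54731 = 110653*(428098/14415) - 48853/54731 = 47370327994/14415 - 48853/54731 = 2592624717223619/788947365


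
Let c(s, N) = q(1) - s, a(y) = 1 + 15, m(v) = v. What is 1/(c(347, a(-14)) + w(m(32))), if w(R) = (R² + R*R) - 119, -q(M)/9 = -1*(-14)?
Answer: 1/1456 ≈ 0.00068681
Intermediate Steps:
q(M) = -126 (q(M) = -(-9)*(-14) = -9*14 = -126)
a(y) = 16
w(R) = -119 + 2*R² (w(R) = (R² + R²) - 119 = 2*R² - 119 = -119 + 2*R²)
c(s, N) = -126 - s
1/(c(347, a(-14)) + w(m(32))) = 1/((-126 - 1*347) + (-119 + 2*32²)) = 1/((-126 - 347) + (-119 + 2*1024)) = 1/(-473 + (-119 + 2048)) = 1/(-473 + 1929) = 1/1456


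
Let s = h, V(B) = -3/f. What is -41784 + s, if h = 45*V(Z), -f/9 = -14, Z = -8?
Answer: -584991/14 ≈ -41785.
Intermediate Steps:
f = 126 (f = -9*(-14) = 126)
V(B) = -1/42 (V(B) = -3/126 = -3*1/126 = -1/42)
h = -15/14 (h = 45*(-1/42) = -15/14 ≈ -1.0714)
s = -15/14 ≈ -1.0714
-41784 + s = -41784 - 15/14 = -584991/14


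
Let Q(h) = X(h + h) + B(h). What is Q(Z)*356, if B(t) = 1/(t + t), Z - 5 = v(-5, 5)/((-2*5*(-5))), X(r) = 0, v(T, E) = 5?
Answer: 1780/51 ≈ 34.902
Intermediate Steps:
Z = 51/10 (Z = 5 + 5/((-2*5*(-5))) = 5 + 5/((-10*(-5))) = 5 + 5/50 = 5 + 5*(1/50) = 5 + ⅒ = 51/10 ≈ 5.1000)
B(t) = 1/(2*t)
Q(h) = 1/(2*h) (Q(h) = 0 + 1/(2*h) = 1/(2*h))
Q(Z)*356 = (1/(2*(51/10)))*356 = ((½)*(10/51))*356 = (5/51)*356 = 1780/51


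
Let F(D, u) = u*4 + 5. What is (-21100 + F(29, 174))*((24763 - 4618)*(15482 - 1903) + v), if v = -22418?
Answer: -5579667828263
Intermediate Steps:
F(D, u) = 5 + 4*u (F(D, u) = 4*u + 5 = 5 + 4*u)
(-21100 + F(29, 174))*((24763 - 4618)*(15482 - 1903) + v) = (-21100 + (5 + 4*174))*((24763 - 4618)*(15482 - 1903) - 22418) = (-21100 + (5 + 696))*(20145*13579 - 22418) = (-21100 + 701)*(273548955 - 22418) = -20399*273526537 = -5579667828263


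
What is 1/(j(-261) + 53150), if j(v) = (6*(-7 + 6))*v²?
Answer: -1/355576 ≈ -2.8123e-6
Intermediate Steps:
j(v) = -6*v² (j(v) = (6*(-1))*v² = -6*v²)
1/(j(-261) + 53150) = 1/(-6*(-261)² + 53150) = 1/(-6*68121 + 53150) = 1/(-408726 + 53150) = 1/(-355576) = -1/355576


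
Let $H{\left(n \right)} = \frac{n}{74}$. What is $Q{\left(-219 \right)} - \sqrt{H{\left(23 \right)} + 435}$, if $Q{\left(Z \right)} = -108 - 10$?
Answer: $-118 - \frac{\sqrt{2383762}}{74} \approx -138.86$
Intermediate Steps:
$H{\left(n \right)} = \frac{n}{74}$ ($H{\left(n \right)} = n \frac{1}{74} = \frac{n}{74}$)
$Q{\left(Z \right)} = -118$
$Q{\left(-219 \right)} - \sqrt{H{\left(23 \right)} + 435} = -118 - \sqrt{\frac{1}{74} \cdot 23 + 435} = -118 - \sqrt{\frac{23}{74} + 435} = -118 - \sqrt{\frac{32213}{74}} = -118 - \frac{\sqrt{2383762}}{74}$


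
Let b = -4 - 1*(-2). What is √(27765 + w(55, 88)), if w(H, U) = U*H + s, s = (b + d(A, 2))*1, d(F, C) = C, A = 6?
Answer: √32605 ≈ 180.57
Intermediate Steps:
b = -2 (b = -4 + 2 = -2)
s = 0 (s = (-2 + 2)*1 = 0*1 = 0)
w(H, U) = H*U (w(H, U) = U*H + 0 = H*U + 0 = H*U)
√(27765 + w(55, 88)) = √(27765 + 55*88) = √(27765 + 4840) = √32605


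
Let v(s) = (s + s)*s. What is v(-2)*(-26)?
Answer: -208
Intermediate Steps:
v(s) = 2*s² (v(s) = (2*s)*s = 2*s²)
v(-2)*(-26) = (2*(-2)²)*(-26) = (2*4)*(-26) = 8*(-26) = -208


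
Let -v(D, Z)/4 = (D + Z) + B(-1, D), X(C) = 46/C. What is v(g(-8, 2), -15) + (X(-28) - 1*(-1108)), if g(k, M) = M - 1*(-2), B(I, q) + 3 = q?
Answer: 16049/14 ≈ 1146.4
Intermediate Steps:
B(I, q) = -3 + q
g(k, M) = 2 + M (g(k, M) = M + 2 = 2 + M)
v(D, Z) = 12 - 8*D - 4*Z (v(D, Z) = -4*((D + Z) + (-3 + D)) = -4*(-3 + Z + 2*D) = 12 - 8*D - 4*Z)
v(g(-8, 2), -15) + (X(-28) - 1*(-1108)) = (12 - 8*(2 + 2) - 4*(-15)) + (46/(-28) - 1*(-1108)) = (12 - 8*4 + 60) + (46*(-1/28) + 1108) = (12 - 32 + 60) + (-23/14 + 1108) = 40 + 15489/14 = 16049/14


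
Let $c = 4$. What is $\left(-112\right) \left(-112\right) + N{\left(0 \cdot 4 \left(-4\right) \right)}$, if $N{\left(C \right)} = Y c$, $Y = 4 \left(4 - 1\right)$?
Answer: $12592$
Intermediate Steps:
$Y = 12$ ($Y = 4 \cdot 3 = 12$)
$N{\left(C \right)} = 48$ ($N{\left(C \right)} = 12 \cdot 4 = 48$)
$\left(-112\right) \left(-112\right) + N{\left(0 \cdot 4 \left(-4\right) \right)} = \left(-112\right) \left(-112\right) + 48 = 12544 + 48 = 12592$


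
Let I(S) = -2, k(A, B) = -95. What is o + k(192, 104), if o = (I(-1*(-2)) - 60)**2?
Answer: 3749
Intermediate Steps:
o = 3844 (o = (-2 - 60)**2 = (-62)**2 = 3844)
o + k(192, 104) = 3844 - 95 = 3749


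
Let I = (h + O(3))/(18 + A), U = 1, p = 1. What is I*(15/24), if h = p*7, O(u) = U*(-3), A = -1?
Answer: 5/34 ≈ 0.14706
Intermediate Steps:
O(u) = -3 (O(u) = 1*(-3) = -3)
h = 7 (h = 1*7 = 7)
I = 4/17 (I = (7 - 3)/(18 - 1) = 4/17 ≈ 0.23529)
I*(15/24) = 4*(15/24)/17 = 4*(15*(1/24))/17 = (4/17)*(5/8) = 5/34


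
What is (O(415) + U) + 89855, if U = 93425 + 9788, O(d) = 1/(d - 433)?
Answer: 3475223/18 ≈ 1.9307e+5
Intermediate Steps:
O(d) = 1/(-433 + d)
U = 103213
(O(415) + U) + 89855 = (1/(-433 + 415) + 103213) + 89855 = (1/(-18) + 103213) + 89855 = (-1/18 + 103213) + 89855 = 1857833/18 + 89855 = 3475223/18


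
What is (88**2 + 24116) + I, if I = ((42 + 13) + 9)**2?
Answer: 35956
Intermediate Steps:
I = 4096 (I = (55 + 9)**2 = 64**2 = 4096)
(88**2 + 24116) + I = (88**2 + 24116) + 4096 = (7744 + 24116) + 4096 = 31860 + 4096 = 35956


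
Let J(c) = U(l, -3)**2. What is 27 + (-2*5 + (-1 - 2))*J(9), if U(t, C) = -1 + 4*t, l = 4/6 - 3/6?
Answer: 230/9 ≈ 25.556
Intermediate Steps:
l = 1/6 (l = 4*(1/6) - 3*1/6 = 2/3 - 1/2 = 1/6 ≈ 0.16667)
J(c) = 1/9 (J(c) = (-1 + 4*(1/6))**2 = (-1 + 2/3)**2 = (-1/3)**2 = 1/9)
27 + (-2*5 + (-1 - 2))*J(9) = 27 + (-2*5 + (-1 - 2))*(1/9) = 27 + (-10 - 3)*(1/9) = 27 - 13*1/9 = 27 - 13/9 = 230/9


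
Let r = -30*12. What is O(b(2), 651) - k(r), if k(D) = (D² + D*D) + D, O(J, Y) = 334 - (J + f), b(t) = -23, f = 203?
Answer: -258686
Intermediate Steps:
r = -360
O(J, Y) = 131 - J (O(J, Y) = 334 - (J + 203) = 334 - (203 + J) = 334 + (-203 - J) = 131 - J)
k(D) = D + 2*D² (k(D) = (D² + D²) + D = 2*D² + D = D + 2*D²)
O(b(2), 651) - k(r) = (131 - 1*(-23)) - (-360)*(1 + 2*(-360)) = (131 + 23) - (-360)*(1 - 720) = 154 - (-360)*(-719) = 154 - 1*258840 = 154 - 258840 = -258686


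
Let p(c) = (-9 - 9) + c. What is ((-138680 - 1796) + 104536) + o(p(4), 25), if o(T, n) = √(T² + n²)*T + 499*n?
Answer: -23465 - 14*√821 ≈ -23866.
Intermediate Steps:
p(c) = -18 + c
o(T, n) = 499*n + T*√(T² + n²) (o(T, n) = T*√(T² + n²) + 499*n = 499*n + T*√(T² + n²))
((-138680 - 1796) + 104536) + o(p(4), 25) = ((-138680 - 1796) + 104536) + (499*25 + (-18 + 4)*√((-18 + 4)² + 25²)) = (-140476 + 104536) + (12475 - 14*√((-14)² + 625)) = -35940 + (12475 - 14*√(196 + 625)) = -35940 + (12475 - 14*√821) = -23465 - 14*√821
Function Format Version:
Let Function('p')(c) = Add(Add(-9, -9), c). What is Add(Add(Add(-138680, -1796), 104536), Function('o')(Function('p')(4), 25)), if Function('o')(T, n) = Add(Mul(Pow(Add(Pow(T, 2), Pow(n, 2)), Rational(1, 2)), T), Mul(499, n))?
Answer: Add(-23465, Mul(-14, Pow(821, Rational(1, 2)))) ≈ -23866.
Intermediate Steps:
Function('p')(c) = Add(-18, c)
Function('o')(T, n) = Add(Mul(499, n), Mul(T, Pow(Add(Pow(T, 2), Pow(n, 2)), Rational(1, 2)))) (Function('o')(T, n) = Add(Mul(T, Pow(Add(Pow(T, 2), Pow(n, 2)), Rational(1, 2))), Mul(499, n)) = Add(Mul(499, n), Mul(T, Pow(Add(Pow(T, 2), Pow(n, 2)), Rational(1, 2)))))
Add(Add(Add(-138680, -1796), 104536), Function('o')(Function('p')(4), 25)) = Add(Add(Add(-138680, -1796), 104536), Add(Mul(499, 25), Mul(Add(-18, 4), Pow(Add(Pow(Add(-18, 4), 2), Pow(25, 2)), Rational(1, 2))))) = Add(Add(-140476, 104536), Add(12475, Mul(-14, Pow(Add(Pow(-14, 2), 625), Rational(1, 2))))) = Add(-35940, Add(12475, Mul(-14, Pow(Add(196, 625), Rational(1, 2))))) = Add(-35940, Add(12475, Mul(-14, Pow(821, Rational(1, 2))))) = Add(-23465, Mul(-14, Pow(821, Rational(1, 2))))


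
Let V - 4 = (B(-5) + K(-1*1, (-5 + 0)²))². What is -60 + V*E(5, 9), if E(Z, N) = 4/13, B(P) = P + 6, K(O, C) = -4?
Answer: -56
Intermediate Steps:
B(P) = 6 + P
E(Z, N) = 4/13 (E(Z, N) = 4*(1/13) = 4/13)
V = 13 (V = 4 + ((6 - 5) - 4)² = 4 + (1 - 4)² = 4 + (-3)² = 4 + 9 = 13)
-60 + V*E(5, 9) = -60 + 13*(4/13) = -60 + 4 = -56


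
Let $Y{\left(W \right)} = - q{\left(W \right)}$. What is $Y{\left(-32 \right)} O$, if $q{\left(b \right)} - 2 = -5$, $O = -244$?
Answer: $-732$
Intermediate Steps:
$q{\left(b \right)} = -3$ ($q{\left(b \right)} = 2 - 5 = -3$)
$Y{\left(W \right)} = 3$ ($Y{\left(W \right)} = \left(-1\right) \left(-3\right) = 3$)
$Y{\left(-32 \right)} O = 3 \left(-244\right) = -732$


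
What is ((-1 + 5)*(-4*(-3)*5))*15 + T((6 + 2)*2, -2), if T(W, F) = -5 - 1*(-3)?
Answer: 3598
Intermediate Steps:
T(W, F) = -2 (T(W, F) = -5 + 3 = -2)
((-1 + 5)*(-4*(-3)*5))*15 + T((6 + 2)*2, -2) = ((-1 + 5)*(-4*(-3)*5))*15 - 2 = (4*(12*5))*15 - 2 = (4*60)*15 - 2 = 240*15 - 2 = 3600 - 2 = 3598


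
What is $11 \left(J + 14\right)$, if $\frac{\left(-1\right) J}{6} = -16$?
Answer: $1210$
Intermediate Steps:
$J = 96$ ($J = \left(-6\right) \left(-16\right) = 96$)
$11 \left(J + 14\right) = 11 \left(96 + 14\right) = 11 \cdot 110 = 1210$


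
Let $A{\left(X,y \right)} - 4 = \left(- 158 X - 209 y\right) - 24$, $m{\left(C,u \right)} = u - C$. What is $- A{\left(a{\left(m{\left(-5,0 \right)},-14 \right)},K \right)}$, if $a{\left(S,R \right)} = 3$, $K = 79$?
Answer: $17005$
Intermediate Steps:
$A{\left(X,y \right)} = -20 - 209 y - 158 X$ ($A{\left(X,y \right)} = 4 - \left(24 + 158 X + 209 y\right) = -20 - 209 y - 158 X$)
$- A{\left(a{\left(m{\left(-5,0 \right)},-14 \right)},K \right)} = - (-20 - 16511 - 474) = \left(-1\right) \left(-17005\right) = 17005$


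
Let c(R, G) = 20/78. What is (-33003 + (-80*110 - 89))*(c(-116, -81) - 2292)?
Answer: 1248074392/13 ≈ 9.6006e+7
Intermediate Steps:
c(R, G) = 10/39 (c(R, G) = 20*(1/78) = 10/39)
(-33003 + (-80*110 - 89))*(c(-116, -81) - 2292) = (-33003 + (-80*110 - 89))*(10/39 - 2292) = (-33003 + (-8800 - 89))*(-89378/39) = (-33003 - 8889)*(-89378/39) = -41892*(-89378/39) = 1248074392/13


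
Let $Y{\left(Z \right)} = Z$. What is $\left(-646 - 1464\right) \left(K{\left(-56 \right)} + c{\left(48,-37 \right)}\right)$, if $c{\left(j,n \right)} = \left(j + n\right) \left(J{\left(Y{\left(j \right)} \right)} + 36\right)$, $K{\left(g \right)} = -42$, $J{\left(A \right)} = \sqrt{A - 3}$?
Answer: $-746940 - 69630 \sqrt{5} \approx -9.0264 \cdot 10^{5}$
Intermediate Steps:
$J{\left(A \right)} = \sqrt{-3 + A}$
$c{\left(j,n \right)} = \left(36 + \sqrt{-3 + j}\right) \left(j + n\right)$ ($c{\left(j,n \right)} = \left(j + n\right) \left(\sqrt{-3 + j} + 36\right) = \left(j + n\right) \left(36 + \sqrt{-3 + j}\right) = \left(36 + \sqrt{-3 + j}\right) \left(j + n\right)$)
$\left(-646 - 1464\right) \left(K{\left(-56 \right)} + c{\left(48,-37 \right)}\right) = \left(-646 - 1464\right) \left(-42 + \left(36 \cdot 48 + 36 \left(-37\right) + 48 \sqrt{-3 + 48} - 37 \sqrt{-3 + 48}\right)\right) = - 2110 \left(-42 + \left(1728 - 1332 + 48 \sqrt{45} - 37 \sqrt{45}\right)\right) = - 2110 \left(-42 + \left(1728 - 1332 + 48 \cdot 3 \sqrt{5} - 37 \cdot 3 \sqrt{5}\right)\right) = - 2110 \left(-42 + \left(1728 - 1332 + 144 \sqrt{5} - 111 \sqrt{5}\right)\right) = - 2110 \left(-42 + \left(396 + 33 \sqrt{5}\right)\right) = - 2110 \left(354 + 33 \sqrt{5}\right) = -746940 - 69630 \sqrt{5}$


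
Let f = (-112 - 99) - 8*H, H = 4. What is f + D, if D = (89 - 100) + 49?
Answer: -205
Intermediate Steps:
D = 38 (D = -11 + 49 = 38)
f = -243 (f = (-112 - 99) - 8*4 = -211 - 32 = -243)
f + D = -243 + 38 = -205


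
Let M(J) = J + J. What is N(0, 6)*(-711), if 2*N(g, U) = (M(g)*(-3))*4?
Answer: 0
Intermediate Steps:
M(J) = 2*J
N(g, U) = -12*g (N(g, U) = (((2*g)*(-3))*4)/2 = (-6*g*4)/2 = (-24*g)/2 = -12*g)
N(0, 6)*(-711) = -12*0*(-711) = 0*(-711) = 0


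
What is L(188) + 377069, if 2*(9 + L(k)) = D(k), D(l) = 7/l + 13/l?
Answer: 35443645/94 ≈ 3.7706e+5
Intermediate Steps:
D(l) = 20/l
L(k) = -9 + 10/k (L(k) = -9 + (20/k)/2 = -9 + 10/k)
L(188) + 377069 = (-9 + 10/188) + 377069 = (-9 + 10*(1/188)) + 377069 = (-9 + 5/94) + 377069 = -841/94 + 377069 = 35443645/94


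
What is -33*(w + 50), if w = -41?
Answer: -297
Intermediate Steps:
-33*(w + 50) = -33*(-41 + 50) = -33*9 = -297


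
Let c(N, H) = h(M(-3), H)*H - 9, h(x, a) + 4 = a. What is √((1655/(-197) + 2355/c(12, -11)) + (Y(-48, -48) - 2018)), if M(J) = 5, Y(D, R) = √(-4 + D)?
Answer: √(-52766349727 + 52469768*I*√13)/5122 ≈ 0.080396 + 44.848*I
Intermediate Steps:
h(x, a) = -4 + a
c(N, H) = -9 + H*(-4 + H) (c(N, H) = (-4 + H)*H - 9 = H*(-4 + H) - 9 = -9 + H*(-4 + H))
√((1655/(-197) + 2355/c(12, -11)) + (Y(-48, -48) - 2018)) = √((1655/(-197) + 2355/(-9 - 11*(-4 - 11))) + (√(-4 - 48) - 2018)) = √((1655*(-1/197) + 2355/(-9 - 11*(-15))) + (√(-52) - 2018)) = √((-1655/197 + 2355/(-9 + 165)) + (2*I*√13 - 2018)) = √((-1655/197 + 2355/156) + (-2018 + 2*I*√13)) = √((-1655/197 + 2355*(1/156)) + (-2018 + 2*I*√13)) = √((-1655/197 + 785/52) + (-2018 + 2*I*√13)) = √(68585/10244 + (-2018 + 2*I*√13)) = √(-20603807/10244 + 2*I*√13)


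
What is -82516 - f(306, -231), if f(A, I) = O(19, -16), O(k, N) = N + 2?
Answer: -82502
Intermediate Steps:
O(k, N) = 2 + N
f(A, I) = -14 (f(A, I) = 2 - 16 = -14)
-82516 - f(306, -231) = -82516 - 1*(-14) = -82516 + 14 = -82502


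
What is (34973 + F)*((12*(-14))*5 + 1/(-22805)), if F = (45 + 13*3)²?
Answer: -805115971829/22805 ≈ -3.5304e+7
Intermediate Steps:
F = 7056 (F = (45 + 39)² = 84² = 7056)
(34973 + F)*((12*(-14))*5 + 1/(-22805)) = (34973 + 7056)*((12*(-14))*5 + 1/(-22805)) = 42029*(-168*5 - 1/22805) = 42029*(-840 - 1/22805) = 42029*(-19156201/22805) = -805115971829/22805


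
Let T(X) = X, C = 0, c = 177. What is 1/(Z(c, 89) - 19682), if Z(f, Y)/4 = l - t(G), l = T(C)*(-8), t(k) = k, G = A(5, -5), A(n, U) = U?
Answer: -1/19662 ≈ -5.0860e-5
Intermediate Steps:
G = -5
l = 0 (l = 0*(-8) = 0)
Z(f, Y) = 20 (Z(f, Y) = 4*(0 - 1*(-5)) = 4*(0 + 5) = 4*5 = 20)
1/(Z(c, 89) - 19682) = 1/(20 - 19682) = 1/(-19662) = -1/19662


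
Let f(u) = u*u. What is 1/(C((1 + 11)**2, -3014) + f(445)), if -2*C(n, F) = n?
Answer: 1/197953 ≈ 5.0517e-6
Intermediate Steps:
C(n, F) = -n/2
f(u) = u**2
1/(C((1 + 11)**2, -3014) + f(445)) = 1/(-(1 + 11)**2/2 + 445**2) = 1/(-1/2*12**2 + 198025) = 1/(-1/2*144 + 198025) = 1/(-72 + 198025) = 1/197953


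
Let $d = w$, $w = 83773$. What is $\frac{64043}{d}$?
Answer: $\frac{64043}{83773} \approx 0.76448$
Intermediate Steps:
$d = 83773$
$\frac{64043}{d} = \frac{64043}{83773}$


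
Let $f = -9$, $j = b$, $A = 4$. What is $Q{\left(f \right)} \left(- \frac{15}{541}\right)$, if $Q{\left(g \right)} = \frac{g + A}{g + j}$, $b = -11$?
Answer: $- \frac{15}{2164} \approx -0.0069316$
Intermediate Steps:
$j = -11$
$Q{\left(g \right)} = \frac{4 + g}{-11 + g}$ ($Q{\left(g \right)} = \frac{g + 4}{g - 11} = \frac{4 + g}{-11 + g}$)
$Q{\left(f \right)} \left(- \frac{15}{541}\right) = \frac{4 - 9}{-11 - 9} \left(- \frac{15}{541}\right) = \frac{1}{-20} \left(-5\right) \left(\left(-15\right) \frac{1}{541}\right) = \left(- \frac{1}{20}\right) \left(-5\right) \left(- \frac{15}{541}\right) = \frac{1}{4} \left(- \frac{15}{541}\right) = - \frac{15}{2164}$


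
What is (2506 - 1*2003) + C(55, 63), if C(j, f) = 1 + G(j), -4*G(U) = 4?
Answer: 503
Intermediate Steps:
G(U) = -1 (G(U) = -¼*4 = -1)
C(j, f) = 0 (C(j, f) = 1 - 1 = 0)
(2506 - 1*2003) + C(55, 63) = (2506 - 1*2003) + 0 = (2506 - 2003) + 0 = 503 + 0 = 503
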